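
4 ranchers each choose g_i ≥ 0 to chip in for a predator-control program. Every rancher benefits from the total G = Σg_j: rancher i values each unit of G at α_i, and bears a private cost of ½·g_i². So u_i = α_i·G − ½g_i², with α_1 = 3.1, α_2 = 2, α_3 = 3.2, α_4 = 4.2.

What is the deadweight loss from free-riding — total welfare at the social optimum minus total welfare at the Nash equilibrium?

Rancher i's FOC: ∂u_i/∂g_i = α_i − g_i = 0, so g_i* = α_i.
NE contributions = (3.1, 2, 3.2, 4.2); G = 12.5.
W^NE = (Σα)·G − ½Σα_i² = 12.5² − ½·41.49 = 135.505.
Planner sets g_i = Σα_j = 12.5 for every i, so G^SO = 4·12.5 = 50.
W^SO = (Σα)·G^SO − ½·4·(Σα)² = (4/2)·12.5² = 312.5.
Deadweight loss = W^SO − W^NE = 176.995.

176.995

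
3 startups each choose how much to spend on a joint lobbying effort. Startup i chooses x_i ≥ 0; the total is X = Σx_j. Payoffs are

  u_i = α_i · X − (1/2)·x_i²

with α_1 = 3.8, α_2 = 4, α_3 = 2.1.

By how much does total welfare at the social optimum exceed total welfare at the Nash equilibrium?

66.43

Startup i's FOC: ∂u_i/∂x_i = α_i − x_i = 0, so x_i* = α_i.
NE contributions = (3.8, 4, 2.1); X = 9.9.
W^NE = (Σα)·X − ½Σα_i² = 9.9² − ½·34.85 = 80.585.
Planner sets x_i = Σα_j = 9.9 for every i, so X^SO = 3·9.9 = 29.7.
W^SO = (Σα)·X^SO − ½·3·(Σα)² = (3/2)·9.9² = 147.015.
Deadweight loss = W^SO − W^NE = 66.43.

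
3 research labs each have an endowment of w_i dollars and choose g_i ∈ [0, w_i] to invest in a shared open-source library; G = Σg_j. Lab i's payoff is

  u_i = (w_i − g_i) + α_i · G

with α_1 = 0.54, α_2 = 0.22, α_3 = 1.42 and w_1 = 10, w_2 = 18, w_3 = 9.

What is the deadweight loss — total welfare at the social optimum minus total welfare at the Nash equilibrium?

∂u_i/∂g_i = α_i − 1, so lab i contributes w_i if α_i > 1, else 0.
α_i > 1 for i ∈ {3}; NE contributions (0, 0, 9), G = 9.
W^NE = Σw_i − G^NE + (Σα_i)·G^NE = 37 + 1.18·9 = 47.62.
Planner: ∂(Σu_j)/∂g_i = Σα_j − 1 = 1.18 > 0, so everyone contributes w_i; G^SO = 37, W^SO = 37 + 1.18·37 = 80.66.
Deadweight loss = 33.04.

33.04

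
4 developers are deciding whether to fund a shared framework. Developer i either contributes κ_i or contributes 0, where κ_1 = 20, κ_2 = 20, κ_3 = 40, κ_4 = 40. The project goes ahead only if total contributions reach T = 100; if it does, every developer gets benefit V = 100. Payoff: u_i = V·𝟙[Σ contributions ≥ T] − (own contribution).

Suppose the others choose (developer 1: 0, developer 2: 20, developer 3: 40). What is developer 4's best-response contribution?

40

Others' total = 60. Contributing 40 brings total to 100 ≥ 100: gain V − κ_4 = 60.
Best response: 40.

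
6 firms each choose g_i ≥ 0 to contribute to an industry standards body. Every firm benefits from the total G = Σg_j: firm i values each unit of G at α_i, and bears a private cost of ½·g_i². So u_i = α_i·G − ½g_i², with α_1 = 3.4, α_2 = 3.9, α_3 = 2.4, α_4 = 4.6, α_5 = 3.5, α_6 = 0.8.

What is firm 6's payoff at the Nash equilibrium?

Firm i's FOC: ∂u_i/∂g_i = α_i − g_i = 0, so g_i* = α_i.
NE contributions = (3.4, 3.9, 2.4, 4.6, 3.5, 0.8); G = 18.6.
u_6 = α_6·G − ½·(g_6)² = 0.8·18.6 − ½·0.8² = 14.56.

14.56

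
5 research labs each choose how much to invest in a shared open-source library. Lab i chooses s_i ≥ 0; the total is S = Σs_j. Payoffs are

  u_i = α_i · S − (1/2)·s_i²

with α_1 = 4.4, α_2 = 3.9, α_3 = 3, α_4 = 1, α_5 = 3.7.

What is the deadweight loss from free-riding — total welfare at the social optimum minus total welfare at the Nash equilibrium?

Lab i's FOC: ∂u_i/∂s_i = α_i − s_i = 0, so s_i* = α_i.
NE contributions = (4.4, 3.9, 3, 1, 3.7); S = 16.
W^NE = (Σα)·S − ½Σα_i² = 16² − ½·58.26 = 226.87.
Planner sets s_i = Σα_j = 16 for every i, so S^SO = 5·16 = 80.
W^SO = (Σα)·S^SO − ½·5·(Σα)² = (5/2)·16² = 640.
Deadweight loss = W^SO − W^NE = 413.13.

413.13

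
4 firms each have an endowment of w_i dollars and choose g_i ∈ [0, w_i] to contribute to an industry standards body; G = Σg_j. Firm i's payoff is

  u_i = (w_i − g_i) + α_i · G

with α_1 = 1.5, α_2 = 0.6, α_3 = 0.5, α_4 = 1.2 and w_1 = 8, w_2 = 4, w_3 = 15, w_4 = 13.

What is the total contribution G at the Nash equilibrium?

21

∂u_i/∂g_i = α_i − 1, so firm i contributes w_i if α_i > 1, else 0.
α_i > 1 for i ∈ {1, 4}; NE contributions (8, 0, 0, 13), G = 21.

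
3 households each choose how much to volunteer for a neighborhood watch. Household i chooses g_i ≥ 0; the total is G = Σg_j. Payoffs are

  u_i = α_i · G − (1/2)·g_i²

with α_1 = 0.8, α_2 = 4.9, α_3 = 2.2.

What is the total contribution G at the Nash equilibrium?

7.9

Household i's FOC: ∂u_i/∂g_i = α_i − g_i = 0, so g_i* = α_i.
NE contributions = (0.8, 4.9, 2.2); G = 7.9.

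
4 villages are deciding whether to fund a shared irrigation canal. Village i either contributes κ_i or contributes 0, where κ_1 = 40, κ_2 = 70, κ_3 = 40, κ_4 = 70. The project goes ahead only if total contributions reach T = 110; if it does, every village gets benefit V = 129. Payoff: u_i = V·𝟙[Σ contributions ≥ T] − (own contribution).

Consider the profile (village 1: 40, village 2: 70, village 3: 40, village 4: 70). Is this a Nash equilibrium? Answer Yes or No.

Total = 220 ≥ 110: provided.
Village 1 (pledges 40, payoff 89): dropping to 0 → total 180, payoff 129. Profitable deviation.

No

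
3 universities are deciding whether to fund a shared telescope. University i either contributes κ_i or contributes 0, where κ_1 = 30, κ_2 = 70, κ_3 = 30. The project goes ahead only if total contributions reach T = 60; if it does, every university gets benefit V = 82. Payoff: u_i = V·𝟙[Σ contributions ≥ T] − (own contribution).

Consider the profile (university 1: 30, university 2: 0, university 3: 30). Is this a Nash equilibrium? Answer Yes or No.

Yes

Total = 60 ≥ 60: provided.
University 1 (pledges 30, payoff 52): dropping to 0 → total 30, payoff 0. No gain.
University 2 (pledges 0, payoff 82): pledging 70 → total 130, payoff 12. No gain.
University 3 (pledges 30, payoff 52): dropping to 0 → total 30, payoff 0. No gain.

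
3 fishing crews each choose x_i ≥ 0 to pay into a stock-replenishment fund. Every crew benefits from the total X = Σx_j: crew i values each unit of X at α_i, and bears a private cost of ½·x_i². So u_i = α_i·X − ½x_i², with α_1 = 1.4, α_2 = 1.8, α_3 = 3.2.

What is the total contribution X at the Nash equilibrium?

6.4

Crew i's FOC: ∂u_i/∂x_i = α_i − x_i = 0, so x_i* = α_i.
NE contributions = (1.4, 1.8, 3.2); X = 6.4.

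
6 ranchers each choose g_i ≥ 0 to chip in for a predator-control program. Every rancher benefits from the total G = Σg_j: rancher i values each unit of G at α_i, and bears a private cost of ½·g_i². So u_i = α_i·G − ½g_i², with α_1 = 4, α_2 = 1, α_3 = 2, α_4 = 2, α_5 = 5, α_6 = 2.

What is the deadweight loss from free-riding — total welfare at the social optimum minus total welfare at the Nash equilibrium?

Rancher i's FOC: ∂u_i/∂g_i = α_i − g_i = 0, so g_i* = α_i.
NE contributions = (4, 1, 2, 2, 5, 2); G = 16.
W^NE = (Σα)·G − ½Σα_i² = 16² − ½·54 = 229.
Planner sets g_i = Σα_j = 16 for every i, so G^SO = 6·16 = 96.
W^SO = (Σα)·G^SO − ½·6·(Σα)² = (6/2)·16² = 768.
Deadweight loss = W^SO − W^NE = 539.

539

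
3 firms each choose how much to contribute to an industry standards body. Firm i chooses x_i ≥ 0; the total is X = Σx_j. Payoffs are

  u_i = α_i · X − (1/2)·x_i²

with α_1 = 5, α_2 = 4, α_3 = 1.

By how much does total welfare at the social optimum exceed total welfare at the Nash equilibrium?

Firm i's FOC: ∂u_i/∂x_i = α_i − x_i = 0, so x_i* = α_i.
NE contributions = (5, 4, 1); X = 10.
W^NE = (Σα)·X − ½Σα_i² = 10² − ½·42 = 79.
Planner sets x_i = Σα_j = 10 for every i, so X^SO = 3·10 = 30.
W^SO = (Σα)·X^SO − ½·3·(Σα)² = (3/2)·10² = 150.
Deadweight loss = W^SO − W^NE = 71.

71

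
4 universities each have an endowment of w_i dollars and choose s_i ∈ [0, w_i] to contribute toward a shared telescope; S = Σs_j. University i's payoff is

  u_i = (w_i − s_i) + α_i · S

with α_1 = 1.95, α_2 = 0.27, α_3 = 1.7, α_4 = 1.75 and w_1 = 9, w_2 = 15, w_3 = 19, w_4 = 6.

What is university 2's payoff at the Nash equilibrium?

24.18

∂u_i/∂s_i = α_i − 1, so university i contributes w_i if α_i > 1, else 0.
α_i > 1 for i ∈ {1, 3, 4}; NE contributions (9, 0, 19, 6), S = 34.
u_2 = (15 − 0) + 0.27·34 = 24.18.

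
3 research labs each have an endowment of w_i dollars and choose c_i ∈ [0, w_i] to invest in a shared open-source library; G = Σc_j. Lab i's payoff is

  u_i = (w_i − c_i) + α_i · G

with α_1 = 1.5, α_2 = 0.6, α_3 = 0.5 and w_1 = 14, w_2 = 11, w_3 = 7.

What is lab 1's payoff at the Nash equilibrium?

∂u_i/∂c_i = α_i − 1, so lab i contributes w_i if α_i > 1, else 0.
α_i > 1 for i ∈ {1}; NE contributions (14, 0, 0), G = 14.
u_1 = (14 − 14) + 1.5·14 = 21.

21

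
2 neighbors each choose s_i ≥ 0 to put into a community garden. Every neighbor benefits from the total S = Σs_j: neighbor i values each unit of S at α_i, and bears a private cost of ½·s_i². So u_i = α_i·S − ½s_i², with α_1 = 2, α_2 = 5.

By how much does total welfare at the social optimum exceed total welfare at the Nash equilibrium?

14.5

Neighbor i's FOC: ∂u_i/∂s_i = α_i − s_i = 0, so s_i* = α_i.
NE contributions = (2, 5); S = 7.
W^NE = (Σα)·S − ½Σα_i² = 7² − ½·29 = 34.5.
Planner sets s_i = Σα_j = 7 for every i, so S^SO = 2·7 = 14.
W^SO = (Σα)·S^SO − ½·2·(Σα)² = (2/2)·7² = 49.
Deadweight loss = W^SO − W^NE = 14.5.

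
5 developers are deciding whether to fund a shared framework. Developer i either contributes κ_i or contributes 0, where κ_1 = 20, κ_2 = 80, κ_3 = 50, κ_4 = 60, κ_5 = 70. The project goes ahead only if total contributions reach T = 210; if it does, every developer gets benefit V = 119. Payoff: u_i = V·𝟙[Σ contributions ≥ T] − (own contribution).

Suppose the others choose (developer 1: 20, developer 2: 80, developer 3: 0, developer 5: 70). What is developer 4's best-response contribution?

60

Others' total = 170. Contributing 60 brings total to 230 ≥ 210: gain V − κ_4 = 59.
Best response: 60.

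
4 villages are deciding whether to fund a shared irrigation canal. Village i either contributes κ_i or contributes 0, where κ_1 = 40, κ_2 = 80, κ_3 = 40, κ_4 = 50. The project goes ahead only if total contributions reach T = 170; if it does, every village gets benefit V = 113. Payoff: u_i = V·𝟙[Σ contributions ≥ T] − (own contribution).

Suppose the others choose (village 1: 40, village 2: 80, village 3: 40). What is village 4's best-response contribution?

Others' total = 160. Contributing 50 brings total to 210 ≥ 170: gain V − κ_4 = 63.
Best response: 50.

50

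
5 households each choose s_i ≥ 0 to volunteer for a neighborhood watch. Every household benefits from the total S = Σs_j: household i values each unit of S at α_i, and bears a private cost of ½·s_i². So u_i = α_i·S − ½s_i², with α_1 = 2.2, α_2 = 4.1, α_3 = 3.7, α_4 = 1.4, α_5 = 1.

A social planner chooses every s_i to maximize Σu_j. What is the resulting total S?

Planner FOC: ∂(Σu_j)/∂s_i = (Σα_j) − s_i = 0, so s_i^SO = Σα_j = 12.4 for every i; S^SO = 62.

62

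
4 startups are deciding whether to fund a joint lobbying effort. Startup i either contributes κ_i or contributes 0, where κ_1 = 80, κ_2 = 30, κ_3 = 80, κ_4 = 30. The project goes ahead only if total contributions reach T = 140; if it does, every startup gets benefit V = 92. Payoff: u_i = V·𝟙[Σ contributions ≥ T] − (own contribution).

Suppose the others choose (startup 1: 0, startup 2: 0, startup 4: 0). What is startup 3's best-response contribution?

Others' total = 0. Even contributing 80 gives 80 < 140: no benefit either way.
Best response: 0.

0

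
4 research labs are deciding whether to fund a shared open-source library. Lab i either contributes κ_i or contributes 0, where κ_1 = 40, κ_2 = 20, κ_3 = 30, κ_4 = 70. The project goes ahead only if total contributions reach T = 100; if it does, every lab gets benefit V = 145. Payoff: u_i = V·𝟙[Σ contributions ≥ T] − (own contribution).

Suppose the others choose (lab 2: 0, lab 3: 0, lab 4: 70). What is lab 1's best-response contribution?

Others' total = 70. Contributing 40 brings total to 110 ≥ 100: gain V − κ_1 = 105.
Best response: 40.

40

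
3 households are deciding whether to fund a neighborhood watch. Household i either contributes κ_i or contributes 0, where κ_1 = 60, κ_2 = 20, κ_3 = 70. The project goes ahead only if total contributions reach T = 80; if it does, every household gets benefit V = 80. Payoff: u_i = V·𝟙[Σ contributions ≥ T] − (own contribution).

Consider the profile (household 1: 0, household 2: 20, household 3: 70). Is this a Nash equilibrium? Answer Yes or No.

Yes

Total = 90 ≥ 80: provided.
Household 1 (pledges 0, payoff 80): pledging 60 → total 150, payoff 20. No gain.
Household 2 (pledges 20, payoff 60): dropping to 0 → total 70, payoff 0. No gain.
Household 3 (pledges 70, payoff 10): dropping to 0 → total 20, payoff 0. No gain.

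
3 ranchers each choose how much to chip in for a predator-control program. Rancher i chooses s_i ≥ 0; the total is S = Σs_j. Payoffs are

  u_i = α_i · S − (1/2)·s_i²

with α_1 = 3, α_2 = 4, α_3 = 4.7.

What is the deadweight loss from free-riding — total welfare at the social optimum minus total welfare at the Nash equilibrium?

Rancher i's FOC: ∂u_i/∂s_i = α_i − s_i = 0, so s_i* = α_i.
NE contributions = (3, 4, 4.7); S = 11.7.
W^NE = (Σα)·S − ½Σα_i² = 11.7² − ½·47.09 = 113.345.
Planner sets s_i = Σα_j = 11.7 for every i, so S^SO = 3·11.7 = 35.1.
W^SO = (Σα)·S^SO − ½·3·(Σα)² = (3/2)·11.7² = 205.335.
Deadweight loss = W^SO − W^NE = 91.99.

91.99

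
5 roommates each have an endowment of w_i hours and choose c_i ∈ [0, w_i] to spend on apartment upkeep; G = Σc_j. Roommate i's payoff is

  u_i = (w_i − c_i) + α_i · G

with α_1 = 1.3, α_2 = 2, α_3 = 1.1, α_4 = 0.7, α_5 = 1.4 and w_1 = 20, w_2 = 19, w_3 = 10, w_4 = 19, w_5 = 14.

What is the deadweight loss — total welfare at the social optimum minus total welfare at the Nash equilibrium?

∂u_i/∂c_i = α_i − 1, so roommate i contributes w_i if α_i > 1, else 0.
α_i > 1 for i ∈ {1, 2, 3, 5}; NE contributions (20, 19, 10, 0, 14), G = 63.
W^NE = Σw_i − G^NE + (Σα_i)·G^NE = 82 + 5.5·63 = 428.5.
Planner: ∂(Σu_j)/∂c_i = Σα_j − 1 = 5.5 > 0, so everyone contributes w_i; G^SO = 82, W^SO = 82 + 5.5·82 = 533.
Deadweight loss = 104.5.

104.5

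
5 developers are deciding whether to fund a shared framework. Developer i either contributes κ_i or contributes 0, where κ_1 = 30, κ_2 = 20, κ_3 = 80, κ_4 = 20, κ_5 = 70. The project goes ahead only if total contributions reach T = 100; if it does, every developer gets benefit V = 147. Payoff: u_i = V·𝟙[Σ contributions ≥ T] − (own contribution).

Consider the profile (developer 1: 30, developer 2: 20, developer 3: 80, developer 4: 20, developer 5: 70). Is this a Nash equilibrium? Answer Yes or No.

Total = 220 ≥ 100: provided.
Developer 1 (pledges 30, payoff 117): dropping to 0 → total 190, payoff 147. Profitable deviation.

No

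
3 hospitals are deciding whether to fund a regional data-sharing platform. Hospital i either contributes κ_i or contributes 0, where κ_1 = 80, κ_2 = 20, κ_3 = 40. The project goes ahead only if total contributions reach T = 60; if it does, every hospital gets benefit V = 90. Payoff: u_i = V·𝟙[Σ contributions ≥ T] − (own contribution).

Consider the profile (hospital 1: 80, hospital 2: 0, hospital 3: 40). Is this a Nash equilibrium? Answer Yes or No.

Total = 120 ≥ 60: provided.
Hospital 1 (pledges 80, payoff 10): dropping to 0 → total 40, payoff 0. No gain.
Hospital 2 (pledges 0, payoff 90): pledging 20 → total 140, payoff 70. No gain.
Hospital 3 (pledges 40, payoff 50): dropping to 0 → total 80, payoff 90. Profitable deviation.

No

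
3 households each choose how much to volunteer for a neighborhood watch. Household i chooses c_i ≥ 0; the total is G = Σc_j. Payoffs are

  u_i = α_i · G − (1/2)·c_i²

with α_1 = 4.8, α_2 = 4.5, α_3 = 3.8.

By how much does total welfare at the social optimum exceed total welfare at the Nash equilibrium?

Household i's FOC: ∂u_i/∂c_i = α_i − c_i = 0, so c_i* = α_i.
NE contributions = (4.8, 4.5, 3.8); G = 13.1.
W^NE = (Σα)·G − ½Σα_i² = 13.1² − ½·57.73 = 142.745.
Planner sets c_i = Σα_j = 13.1 for every i, so G^SO = 3·13.1 = 39.3.
W^SO = (Σα)·G^SO − ½·3·(Σα)² = (3/2)·13.1² = 257.415.
Deadweight loss = W^SO − W^NE = 114.67.

114.67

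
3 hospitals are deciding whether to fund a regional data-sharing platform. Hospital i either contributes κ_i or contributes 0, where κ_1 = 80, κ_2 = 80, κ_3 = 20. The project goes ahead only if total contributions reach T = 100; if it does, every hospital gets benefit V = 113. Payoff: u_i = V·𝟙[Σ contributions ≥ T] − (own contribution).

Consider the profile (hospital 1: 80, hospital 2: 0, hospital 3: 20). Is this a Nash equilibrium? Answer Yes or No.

Yes

Total = 100 ≥ 100: provided.
Hospital 1 (pledges 80, payoff 33): dropping to 0 → total 20, payoff 0. No gain.
Hospital 2 (pledges 0, payoff 113): pledging 80 → total 180, payoff 33. No gain.
Hospital 3 (pledges 20, payoff 93): dropping to 0 → total 80, payoff 0. No gain.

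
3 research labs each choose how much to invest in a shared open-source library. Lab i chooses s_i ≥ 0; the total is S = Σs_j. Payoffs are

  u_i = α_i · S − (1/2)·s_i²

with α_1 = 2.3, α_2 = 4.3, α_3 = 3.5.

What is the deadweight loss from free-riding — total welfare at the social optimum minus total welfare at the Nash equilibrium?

69.02

Lab i's FOC: ∂u_i/∂s_i = α_i − s_i = 0, so s_i* = α_i.
NE contributions = (2.3, 4.3, 3.5); S = 10.1.
W^NE = (Σα)·S − ½Σα_i² = 10.1² − ½·36.03 = 83.995.
Planner sets s_i = Σα_j = 10.1 for every i, so S^SO = 3·10.1 = 30.3.
W^SO = (Σα)·S^SO − ½·3·(Σα)² = (3/2)·10.1² = 153.015.
Deadweight loss = W^SO − W^NE = 69.02.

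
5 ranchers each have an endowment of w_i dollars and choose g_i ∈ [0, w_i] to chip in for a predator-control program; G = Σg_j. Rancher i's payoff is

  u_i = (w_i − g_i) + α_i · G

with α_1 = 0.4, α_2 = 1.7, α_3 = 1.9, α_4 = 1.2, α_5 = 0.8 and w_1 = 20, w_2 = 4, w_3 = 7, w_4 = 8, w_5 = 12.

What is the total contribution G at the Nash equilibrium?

19

∂u_i/∂g_i = α_i − 1, so rancher i contributes w_i if α_i > 1, else 0.
α_i > 1 for i ∈ {2, 3, 4}; NE contributions (0, 4, 7, 8, 0), G = 19.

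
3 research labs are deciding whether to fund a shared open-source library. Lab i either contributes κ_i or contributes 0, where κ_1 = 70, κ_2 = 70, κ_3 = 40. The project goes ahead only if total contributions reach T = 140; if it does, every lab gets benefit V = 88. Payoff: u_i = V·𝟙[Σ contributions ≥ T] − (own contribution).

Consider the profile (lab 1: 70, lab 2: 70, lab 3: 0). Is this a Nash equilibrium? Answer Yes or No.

Total = 140 ≥ 140: provided.
Lab 1 (pledges 70, payoff 18): dropping to 0 → total 70, payoff 0. No gain.
Lab 2 (pledges 70, payoff 18): dropping to 0 → total 70, payoff 0. No gain.
Lab 3 (pledges 0, payoff 88): pledging 40 → total 180, payoff 48. No gain.

Yes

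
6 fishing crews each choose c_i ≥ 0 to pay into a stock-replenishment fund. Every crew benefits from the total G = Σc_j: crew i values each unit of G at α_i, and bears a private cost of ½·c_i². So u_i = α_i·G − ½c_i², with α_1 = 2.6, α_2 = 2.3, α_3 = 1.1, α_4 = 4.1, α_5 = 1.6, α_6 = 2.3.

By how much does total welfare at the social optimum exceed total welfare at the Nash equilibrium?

410.96

Crew i's FOC: ∂u_i/∂c_i = α_i − c_i = 0, so c_i* = α_i.
NE contributions = (2.6, 2.3, 1.1, 4.1, 1.6, 2.3); G = 14.
W^NE = (Σα)·G − ½Σα_i² = 14² − ½·37.92 = 177.04.
Planner sets c_i = Σα_j = 14 for every i, so G^SO = 6·14 = 84.
W^SO = (Σα)·G^SO − ½·6·(Σα)² = (6/2)·14² = 588.
Deadweight loss = W^SO − W^NE = 410.96.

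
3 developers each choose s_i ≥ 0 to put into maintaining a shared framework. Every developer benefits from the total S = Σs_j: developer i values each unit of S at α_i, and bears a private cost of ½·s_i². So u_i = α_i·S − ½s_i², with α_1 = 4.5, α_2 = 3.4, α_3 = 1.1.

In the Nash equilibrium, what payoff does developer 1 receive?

Developer i's FOC: ∂u_i/∂s_i = α_i − s_i = 0, so s_i* = α_i.
NE contributions = (4.5, 3.4, 1.1); S = 9.
u_1 = α_1·S − ½·(s_1)² = 4.5·9 − ½·4.5² = 30.375.

30.375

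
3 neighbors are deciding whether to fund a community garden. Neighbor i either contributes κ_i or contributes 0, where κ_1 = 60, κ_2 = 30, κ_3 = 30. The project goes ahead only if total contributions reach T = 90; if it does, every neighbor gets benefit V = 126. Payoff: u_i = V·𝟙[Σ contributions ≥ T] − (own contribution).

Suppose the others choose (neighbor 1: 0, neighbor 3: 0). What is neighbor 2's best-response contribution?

0

Others' total = 0. Even contributing 30 gives 30 < 90: no benefit either way.
Best response: 0.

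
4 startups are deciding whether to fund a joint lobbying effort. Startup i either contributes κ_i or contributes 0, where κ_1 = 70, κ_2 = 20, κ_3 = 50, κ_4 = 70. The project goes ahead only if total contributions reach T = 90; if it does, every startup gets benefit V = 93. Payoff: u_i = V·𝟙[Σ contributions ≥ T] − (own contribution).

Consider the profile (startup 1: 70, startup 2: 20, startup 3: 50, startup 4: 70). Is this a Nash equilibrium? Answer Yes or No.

Total = 210 ≥ 90: provided.
Startup 1 (pledges 70, payoff 23): dropping to 0 → total 140, payoff 93. Profitable deviation.

No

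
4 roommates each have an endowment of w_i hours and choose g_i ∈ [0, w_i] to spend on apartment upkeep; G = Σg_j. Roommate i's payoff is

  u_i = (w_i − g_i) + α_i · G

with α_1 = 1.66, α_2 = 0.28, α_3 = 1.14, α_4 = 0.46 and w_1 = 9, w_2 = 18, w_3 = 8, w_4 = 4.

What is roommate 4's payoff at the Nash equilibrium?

∂u_i/∂g_i = α_i − 1, so roommate i contributes w_i if α_i > 1, else 0.
α_i > 1 for i ∈ {1, 3}; NE contributions (9, 0, 8, 0), G = 17.
u_4 = (4 − 0) + 0.46·17 = 11.82.

11.82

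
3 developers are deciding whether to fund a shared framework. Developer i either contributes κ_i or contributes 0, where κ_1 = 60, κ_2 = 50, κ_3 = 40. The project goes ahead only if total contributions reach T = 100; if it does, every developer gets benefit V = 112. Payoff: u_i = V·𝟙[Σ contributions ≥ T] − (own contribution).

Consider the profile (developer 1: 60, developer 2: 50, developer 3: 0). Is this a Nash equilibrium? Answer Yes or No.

Total = 110 ≥ 100: provided.
Developer 1 (pledges 60, payoff 52): dropping to 0 → total 50, payoff 0. No gain.
Developer 2 (pledges 50, payoff 62): dropping to 0 → total 60, payoff 0. No gain.
Developer 3 (pledges 0, payoff 112): pledging 40 → total 150, payoff 72. No gain.

Yes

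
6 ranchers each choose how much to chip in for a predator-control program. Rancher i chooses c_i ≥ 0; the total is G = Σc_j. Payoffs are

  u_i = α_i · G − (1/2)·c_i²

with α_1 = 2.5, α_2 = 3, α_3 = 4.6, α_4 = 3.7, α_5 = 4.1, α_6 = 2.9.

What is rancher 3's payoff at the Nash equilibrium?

Rancher i's FOC: ∂u_i/∂c_i = α_i − c_i = 0, so c_i* = α_i.
NE contributions = (2.5, 3, 4.6, 3.7, 4.1, 2.9); G = 20.8.
u_3 = α_3·G − ½·(c_3)² = 4.6·20.8 − ½·4.6² = 85.1.

85.1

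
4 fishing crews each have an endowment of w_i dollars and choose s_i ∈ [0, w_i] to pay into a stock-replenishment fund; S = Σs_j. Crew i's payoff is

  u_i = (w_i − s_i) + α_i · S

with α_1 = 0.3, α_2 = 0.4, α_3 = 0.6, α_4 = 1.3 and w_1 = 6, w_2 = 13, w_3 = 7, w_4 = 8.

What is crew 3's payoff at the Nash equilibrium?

11.8

∂u_i/∂s_i = α_i − 1, so crew i contributes w_i if α_i > 1, else 0.
α_i > 1 for i ∈ {4}; NE contributions (0, 0, 0, 8), S = 8.
u_3 = (7 − 0) + 0.6·8 = 11.8.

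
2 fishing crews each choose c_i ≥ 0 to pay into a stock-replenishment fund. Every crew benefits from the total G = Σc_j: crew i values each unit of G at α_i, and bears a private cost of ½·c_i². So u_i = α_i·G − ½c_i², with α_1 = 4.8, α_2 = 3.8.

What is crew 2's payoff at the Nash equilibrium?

Crew i's FOC: ∂u_i/∂c_i = α_i − c_i = 0, so c_i* = α_i.
NE contributions = (4.8, 3.8); G = 8.6.
u_2 = α_2·G − ½·(c_2)² = 3.8·8.6 − ½·3.8² = 25.46.

25.46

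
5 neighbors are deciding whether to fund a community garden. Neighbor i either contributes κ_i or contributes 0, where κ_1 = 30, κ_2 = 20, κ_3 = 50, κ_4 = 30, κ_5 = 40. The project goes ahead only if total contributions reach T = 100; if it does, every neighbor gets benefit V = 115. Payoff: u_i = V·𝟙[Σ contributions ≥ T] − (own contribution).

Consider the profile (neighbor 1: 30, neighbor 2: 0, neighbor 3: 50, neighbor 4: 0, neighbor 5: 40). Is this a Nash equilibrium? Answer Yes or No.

Total = 120 ≥ 100: provided.
Neighbor 1 (pledges 30, payoff 85): dropping to 0 → total 90, payoff 0. No gain.
Neighbor 2 (pledges 0, payoff 115): pledging 20 → total 140, payoff 95. No gain.
Neighbor 3 (pledges 50, payoff 65): dropping to 0 → total 70, payoff 0. No gain.
Neighbor 4 (pledges 0, payoff 115): pledging 30 → total 150, payoff 85. No gain.
Neighbor 5 (pledges 40, payoff 75): dropping to 0 → total 80, payoff 0. No gain.

Yes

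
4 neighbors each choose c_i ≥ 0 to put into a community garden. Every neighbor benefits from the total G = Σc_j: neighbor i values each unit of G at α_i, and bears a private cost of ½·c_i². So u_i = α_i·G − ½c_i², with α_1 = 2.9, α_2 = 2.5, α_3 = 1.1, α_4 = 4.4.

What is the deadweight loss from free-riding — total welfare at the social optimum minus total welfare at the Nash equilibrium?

Neighbor i's FOC: ∂u_i/∂c_i = α_i − c_i = 0, so c_i* = α_i.
NE contributions = (2.9, 2.5, 1.1, 4.4); G = 10.9.
W^NE = (Σα)·G − ½Σα_i² = 10.9² − ½·35.23 = 101.195.
Planner sets c_i = Σα_j = 10.9 for every i, so G^SO = 4·10.9 = 43.6.
W^SO = (Σα)·G^SO − ½·4·(Σα)² = (4/2)·10.9² = 237.62.
Deadweight loss = W^SO − W^NE = 136.425.

136.425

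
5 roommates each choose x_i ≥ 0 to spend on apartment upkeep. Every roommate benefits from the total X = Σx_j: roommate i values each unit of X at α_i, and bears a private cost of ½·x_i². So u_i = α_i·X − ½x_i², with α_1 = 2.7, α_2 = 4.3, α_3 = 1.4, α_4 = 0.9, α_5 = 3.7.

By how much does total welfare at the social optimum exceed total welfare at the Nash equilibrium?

274.62

Roommate i's FOC: ∂u_i/∂x_i = α_i − x_i = 0, so x_i* = α_i.
NE contributions = (2.7, 4.3, 1.4, 0.9, 3.7); X = 13.
W^NE = (Σα)·X − ½Σα_i² = 13² − ½·42.24 = 147.88.
Planner sets x_i = Σα_j = 13 for every i, so X^SO = 5·13 = 65.
W^SO = (Σα)·X^SO − ½·5·(Σα)² = (5/2)·13² = 422.5.
Deadweight loss = W^SO − W^NE = 274.62.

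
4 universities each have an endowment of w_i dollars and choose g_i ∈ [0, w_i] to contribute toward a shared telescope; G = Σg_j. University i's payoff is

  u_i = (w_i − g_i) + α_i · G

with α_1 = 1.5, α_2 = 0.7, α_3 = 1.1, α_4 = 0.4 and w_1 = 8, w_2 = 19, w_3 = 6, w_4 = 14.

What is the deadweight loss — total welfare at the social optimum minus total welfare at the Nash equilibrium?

∂u_i/∂g_i = α_i − 1, so university i contributes w_i if α_i > 1, else 0.
α_i > 1 for i ∈ {1, 3}; NE contributions (8, 0, 6, 0), G = 14.
W^NE = Σw_i − G^NE + (Σα_i)·G^NE = 47 + 2.7·14 = 84.8.
Planner: ∂(Σu_j)/∂g_i = Σα_j − 1 = 2.7 > 0, so everyone contributes w_i; G^SO = 47, W^SO = 47 + 2.7·47 = 173.9.
Deadweight loss = 89.1.

89.1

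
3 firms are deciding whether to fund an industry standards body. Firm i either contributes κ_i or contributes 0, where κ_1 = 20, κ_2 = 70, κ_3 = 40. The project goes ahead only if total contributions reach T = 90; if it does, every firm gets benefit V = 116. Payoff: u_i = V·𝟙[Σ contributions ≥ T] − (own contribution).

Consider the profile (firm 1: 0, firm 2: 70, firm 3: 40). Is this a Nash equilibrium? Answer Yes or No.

Yes

Total = 110 ≥ 90: provided.
Firm 1 (pledges 0, payoff 116): pledging 20 → total 130, payoff 96. No gain.
Firm 2 (pledges 70, payoff 46): dropping to 0 → total 40, payoff 0. No gain.
Firm 3 (pledges 40, payoff 76): dropping to 0 → total 70, payoff 0. No gain.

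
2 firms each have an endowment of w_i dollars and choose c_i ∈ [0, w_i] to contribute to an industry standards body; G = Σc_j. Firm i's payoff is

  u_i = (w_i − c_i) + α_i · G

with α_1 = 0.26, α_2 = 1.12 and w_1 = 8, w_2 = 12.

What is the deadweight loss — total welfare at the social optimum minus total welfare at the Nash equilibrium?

3.04

∂u_i/∂c_i = α_i − 1, so firm i contributes w_i if α_i > 1, else 0.
α_i > 1 for i ∈ {2}; NE contributions (0, 12), G = 12.
W^NE = Σw_i − G^NE + (Σα_i)·G^NE = 20 + 0.38·12 = 24.56.
Planner: ∂(Σu_j)/∂c_i = Σα_j − 1 = 0.38 > 0, so everyone contributes w_i; G^SO = 20, W^SO = 20 + 0.38·20 = 27.6.
Deadweight loss = 3.04.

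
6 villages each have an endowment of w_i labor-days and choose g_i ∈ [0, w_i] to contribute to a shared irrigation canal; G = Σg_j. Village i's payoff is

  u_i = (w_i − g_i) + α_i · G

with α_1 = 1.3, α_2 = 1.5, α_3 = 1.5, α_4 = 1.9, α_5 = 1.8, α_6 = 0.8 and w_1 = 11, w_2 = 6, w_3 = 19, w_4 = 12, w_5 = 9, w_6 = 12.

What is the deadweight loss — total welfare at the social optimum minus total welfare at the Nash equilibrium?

∂u_i/∂g_i = α_i − 1, so village i contributes w_i if α_i > 1, else 0.
α_i > 1 for i ∈ {1, 2, 3, 4, 5}; NE contributions (11, 6, 19, 12, 9, 0), G = 57.
W^NE = Σw_i − G^NE + (Σα_i)·G^NE = 69 + 7.8·57 = 513.6.
Planner: ∂(Σu_j)/∂g_i = Σα_j − 1 = 7.8 > 0, so everyone contributes w_i; G^SO = 69, W^SO = 69 + 7.8·69 = 607.2.
Deadweight loss = 93.6.

93.6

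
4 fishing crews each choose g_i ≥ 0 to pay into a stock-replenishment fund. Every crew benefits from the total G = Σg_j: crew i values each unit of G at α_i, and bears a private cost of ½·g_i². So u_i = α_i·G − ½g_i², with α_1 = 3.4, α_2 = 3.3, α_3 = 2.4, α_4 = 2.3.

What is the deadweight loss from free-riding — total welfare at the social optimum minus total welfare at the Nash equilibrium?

Crew i's FOC: ∂u_i/∂g_i = α_i − g_i = 0, so g_i* = α_i.
NE contributions = (3.4, 3.3, 2.4, 2.3); G = 11.4.
W^NE = (Σα)·G − ½Σα_i² = 11.4² − ½·33.5 = 113.21.
Planner sets g_i = Σα_j = 11.4 for every i, so G^SO = 4·11.4 = 45.6.
W^SO = (Σα)·G^SO − ½·4·(Σα)² = (4/2)·11.4² = 259.92.
Deadweight loss = W^SO − W^NE = 146.71.

146.71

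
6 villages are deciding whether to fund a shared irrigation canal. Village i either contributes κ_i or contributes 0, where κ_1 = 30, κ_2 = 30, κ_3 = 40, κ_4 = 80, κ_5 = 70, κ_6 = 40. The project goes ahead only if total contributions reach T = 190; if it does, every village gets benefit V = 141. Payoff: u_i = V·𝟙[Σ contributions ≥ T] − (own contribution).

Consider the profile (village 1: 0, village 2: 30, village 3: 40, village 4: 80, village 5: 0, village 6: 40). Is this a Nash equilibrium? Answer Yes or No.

Total = 190 ≥ 190: provided.
Village 1 (pledges 0, payoff 141): pledging 30 → total 220, payoff 111. No gain.
Village 2 (pledges 30, payoff 111): dropping to 0 → total 160, payoff 0. No gain.
Village 3 (pledges 40, payoff 101): dropping to 0 → total 150, payoff 0. No gain.
Village 4 (pledges 80, payoff 61): dropping to 0 → total 110, payoff 0. No gain.
Village 5 (pledges 0, payoff 141): pledging 70 → total 260, payoff 71. No gain.
Village 6 (pledges 40, payoff 101): dropping to 0 → total 150, payoff 0. No gain.

Yes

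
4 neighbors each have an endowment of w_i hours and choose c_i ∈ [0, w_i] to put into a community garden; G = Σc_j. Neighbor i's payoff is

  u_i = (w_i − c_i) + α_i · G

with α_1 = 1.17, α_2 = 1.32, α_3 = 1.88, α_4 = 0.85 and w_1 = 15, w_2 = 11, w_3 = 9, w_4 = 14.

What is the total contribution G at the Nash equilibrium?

35

∂u_i/∂c_i = α_i − 1, so neighbor i contributes w_i if α_i > 1, else 0.
α_i > 1 for i ∈ {1, 2, 3}; NE contributions (15, 11, 9, 0), G = 35.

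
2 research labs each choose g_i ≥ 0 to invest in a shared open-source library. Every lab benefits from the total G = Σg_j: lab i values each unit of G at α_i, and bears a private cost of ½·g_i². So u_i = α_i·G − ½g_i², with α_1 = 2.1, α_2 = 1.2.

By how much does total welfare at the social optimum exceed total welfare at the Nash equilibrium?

Lab i's FOC: ∂u_i/∂g_i = α_i − g_i = 0, so g_i* = α_i.
NE contributions = (2.1, 1.2); G = 3.3.
W^NE = (Σα)·G − ½Σα_i² = 3.3² − ½·5.85 = 7.965.
Planner sets g_i = Σα_j = 3.3 for every i, so G^SO = 2·3.3 = 6.6.
W^SO = (Σα)·G^SO − ½·2·(Σα)² = (2/2)·3.3² = 10.89.
Deadweight loss = W^SO − W^NE = 2.925.

2.925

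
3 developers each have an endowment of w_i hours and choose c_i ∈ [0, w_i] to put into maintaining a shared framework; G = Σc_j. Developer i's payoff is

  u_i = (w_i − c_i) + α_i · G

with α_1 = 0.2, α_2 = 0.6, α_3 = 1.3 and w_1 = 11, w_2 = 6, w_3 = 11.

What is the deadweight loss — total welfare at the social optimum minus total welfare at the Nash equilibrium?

∂u_i/∂c_i = α_i − 1, so developer i contributes w_i if α_i > 1, else 0.
α_i > 1 for i ∈ {3}; NE contributions (0, 0, 11), G = 11.
W^NE = Σw_i − G^NE + (Σα_i)·G^NE = 28 + 1.1·11 = 40.1.
Planner: ∂(Σu_j)/∂c_i = Σα_j − 1 = 1.1 > 0, so everyone contributes w_i; G^SO = 28, W^SO = 28 + 1.1·28 = 58.8.
Deadweight loss = 18.7.

18.7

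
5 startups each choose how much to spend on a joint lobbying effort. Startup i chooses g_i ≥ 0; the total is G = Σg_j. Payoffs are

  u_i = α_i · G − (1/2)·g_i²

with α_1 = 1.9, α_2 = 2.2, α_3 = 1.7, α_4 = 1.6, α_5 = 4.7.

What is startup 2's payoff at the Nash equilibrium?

24.2

Startup i's FOC: ∂u_i/∂g_i = α_i − g_i = 0, so g_i* = α_i.
NE contributions = (1.9, 2.2, 1.7, 1.6, 4.7); G = 12.1.
u_2 = α_2·G − ½·(g_2)² = 2.2·12.1 − ½·2.2² = 24.2.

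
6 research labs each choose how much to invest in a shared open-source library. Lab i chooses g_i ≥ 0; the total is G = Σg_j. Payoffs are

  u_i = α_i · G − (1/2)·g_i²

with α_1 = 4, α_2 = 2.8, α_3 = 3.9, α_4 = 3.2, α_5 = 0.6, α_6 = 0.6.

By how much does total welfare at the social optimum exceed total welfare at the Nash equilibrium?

Lab i's FOC: ∂u_i/∂g_i = α_i − g_i = 0, so g_i* = α_i.
NE contributions = (4, 2.8, 3.9, 3.2, 0.6, 0.6); G = 15.1.
W^NE = (Σα)·G − ½Σα_i² = 15.1² − ½·50.01 = 203.005.
Planner sets g_i = Σα_j = 15.1 for every i, so G^SO = 6·15.1 = 90.6.
W^SO = (Σα)·G^SO − ½·6·(Σα)² = (6/2)·15.1² = 684.03.
Deadweight loss = W^SO − W^NE = 481.025.

481.025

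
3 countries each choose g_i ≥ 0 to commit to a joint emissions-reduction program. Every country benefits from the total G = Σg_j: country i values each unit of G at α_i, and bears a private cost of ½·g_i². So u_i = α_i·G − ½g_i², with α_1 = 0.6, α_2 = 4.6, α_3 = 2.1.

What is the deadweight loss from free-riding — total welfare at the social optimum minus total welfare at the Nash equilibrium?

39.61

Country i's FOC: ∂u_i/∂g_i = α_i − g_i = 0, so g_i* = α_i.
NE contributions = (0.6, 4.6, 2.1); G = 7.3.
W^NE = (Σα)·G − ½Σα_i² = 7.3² − ½·25.93 = 40.325.
Planner sets g_i = Σα_j = 7.3 for every i, so G^SO = 3·7.3 = 21.9.
W^SO = (Σα)·G^SO − ½·3·(Σα)² = (3/2)·7.3² = 79.935.
Deadweight loss = W^SO − W^NE = 39.61.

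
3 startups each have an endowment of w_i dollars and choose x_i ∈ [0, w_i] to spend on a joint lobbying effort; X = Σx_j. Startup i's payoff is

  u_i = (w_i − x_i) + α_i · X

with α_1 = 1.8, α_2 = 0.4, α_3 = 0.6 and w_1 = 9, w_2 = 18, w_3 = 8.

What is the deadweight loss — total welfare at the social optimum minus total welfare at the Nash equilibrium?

∂u_i/∂x_i = α_i − 1, so startup i contributes w_i if α_i > 1, else 0.
α_i > 1 for i ∈ {1}; NE contributions (9, 0, 0), X = 9.
W^NE = Σw_i − X^NE + (Σα_i)·X^NE = 35 + 1.8·9 = 51.2.
Planner: ∂(Σu_j)/∂x_i = Σα_j − 1 = 1.8 > 0, so everyone contributes w_i; X^SO = 35, W^SO = 35 + 1.8·35 = 98.
Deadweight loss = 46.8.

46.8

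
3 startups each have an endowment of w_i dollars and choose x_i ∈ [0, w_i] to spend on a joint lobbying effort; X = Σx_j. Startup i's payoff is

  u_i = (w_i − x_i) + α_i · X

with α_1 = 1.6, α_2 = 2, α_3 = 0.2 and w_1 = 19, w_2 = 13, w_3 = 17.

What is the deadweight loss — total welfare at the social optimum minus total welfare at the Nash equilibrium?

47.6

∂u_i/∂x_i = α_i − 1, so startup i contributes w_i if α_i > 1, else 0.
α_i > 1 for i ∈ {1, 2}; NE contributions (19, 13, 0), X = 32.
W^NE = Σw_i − X^NE + (Σα_i)·X^NE = 49 + 2.8·32 = 138.6.
Planner: ∂(Σu_j)/∂x_i = Σα_j − 1 = 2.8 > 0, so everyone contributes w_i; X^SO = 49, W^SO = 49 + 2.8·49 = 186.2.
Deadweight loss = 47.6.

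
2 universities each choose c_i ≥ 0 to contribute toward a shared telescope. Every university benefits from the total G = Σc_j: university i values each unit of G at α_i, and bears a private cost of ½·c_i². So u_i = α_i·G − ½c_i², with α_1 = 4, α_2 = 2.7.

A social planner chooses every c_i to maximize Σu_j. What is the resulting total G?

Planner FOC: ∂(Σu_j)/∂c_i = (Σα_j) − c_i = 0, so c_i^SO = Σα_j = 6.7 for every i; G^SO = 13.4.

13.4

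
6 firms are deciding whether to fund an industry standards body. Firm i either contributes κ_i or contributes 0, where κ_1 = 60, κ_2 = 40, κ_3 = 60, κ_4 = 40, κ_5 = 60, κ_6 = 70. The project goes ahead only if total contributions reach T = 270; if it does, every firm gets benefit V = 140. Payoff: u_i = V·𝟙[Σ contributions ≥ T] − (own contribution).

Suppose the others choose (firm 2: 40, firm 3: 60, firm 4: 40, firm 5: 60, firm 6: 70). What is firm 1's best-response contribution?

0

Others' total = 270 ≥ 270; contributing adds cost 60 for no extra benefit.
Best response: 0.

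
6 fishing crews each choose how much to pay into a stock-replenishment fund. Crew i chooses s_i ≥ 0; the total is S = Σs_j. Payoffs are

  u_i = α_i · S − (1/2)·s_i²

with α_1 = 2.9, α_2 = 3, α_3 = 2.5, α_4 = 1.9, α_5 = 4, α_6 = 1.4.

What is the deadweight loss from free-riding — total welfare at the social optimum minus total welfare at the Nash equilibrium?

Crew i's FOC: ∂u_i/∂s_i = α_i − s_i = 0, so s_i* = α_i.
NE contributions = (2.9, 3, 2.5, 1.9, 4, 1.4); S = 15.7.
W^NE = (Σα)·S − ½Σα_i² = 15.7² − ½·45.23 = 223.875.
Planner sets s_i = Σα_j = 15.7 for every i, so S^SO = 6·15.7 = 94.2.
W^SO = (Σα)·S^SO − ½·6·(Σα)² = (6/2)·15.7² = 739.47.
Deadweight loss = W^SO − W^NE = 515.595.

515.595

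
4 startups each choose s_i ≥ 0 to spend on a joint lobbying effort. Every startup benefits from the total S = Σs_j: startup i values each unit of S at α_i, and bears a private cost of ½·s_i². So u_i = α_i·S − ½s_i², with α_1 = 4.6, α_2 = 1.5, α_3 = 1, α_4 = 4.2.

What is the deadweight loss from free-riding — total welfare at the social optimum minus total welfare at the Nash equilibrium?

148.715

Startup i's FOC: ∂u_i/∂s_i = α_i − s_i = 0, so s_i* = α_i.
NE contributions = (4.6, 1.5, 1, 4.2); S = 11.3.
W^NE = (Σα)·S − ½Σα_i² = 11.3² − ½·42.05 = 106.665.
Planner sets s_i = Σα_j = 11.3 for every i, so S^SO = 4·11.3 = 45.2.
W^SO = (Σα)·S^SO − ½·4·(Σα)² = (4/2)·11.3² = 255.38.
Deadweight loss = W^SO − W^NE = 148.715.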